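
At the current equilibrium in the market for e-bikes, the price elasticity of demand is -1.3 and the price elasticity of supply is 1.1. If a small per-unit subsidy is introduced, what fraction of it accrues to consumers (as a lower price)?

For a small subsidy around the equilibrium, the benefit split depends on the relative slopes, which at a point are proportional to the elasticities.
Buyer share = εs/(εs + |εd|) = 1.1/(1.1 + 1.3) = 11/24; seller share = |εd|/(εs + |εd|) = 13/24.

Consumer share = 11/24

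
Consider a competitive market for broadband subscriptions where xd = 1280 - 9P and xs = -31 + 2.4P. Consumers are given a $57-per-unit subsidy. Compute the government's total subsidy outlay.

Government cost = $20121

Pre-subsidy: 1280 - 9P = -31 + 2.4P gives P* = 115, x* = 245.
With the rebate, buyers effectively pay Pb = Ps − 57, where Ps is the price sellers receive.
Demand in terms of Ps becomes xd = 1280 − 9(Ps − 57) = 1793 - 9Ps. Setting this equal to supply: 1793 - 9Ps = -31 + 2.4Ps, so Ps = 160.
Buyers pay Pb = 160 − 57 = 103; x' = -31 + 2.4·160 = 353.
Government outlay = subsidy × quantity = 57 × 353 = 20121.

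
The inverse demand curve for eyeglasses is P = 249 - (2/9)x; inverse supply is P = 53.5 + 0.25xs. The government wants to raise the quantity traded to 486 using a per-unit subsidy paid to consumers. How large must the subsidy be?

At x = 486, from the demand curve buyers pay Pb = 249 − (2/9)·486 = 141; from the supply curve sellers need Ps = 53.5 + 0.25·486 = 175.
The subsidy must fill the gap: s = Ps − Pb = 175 − 141 = 34.

Required subsidy s = 34 per unit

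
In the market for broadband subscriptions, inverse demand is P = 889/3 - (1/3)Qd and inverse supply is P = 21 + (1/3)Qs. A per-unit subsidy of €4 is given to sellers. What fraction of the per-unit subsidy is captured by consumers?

Consumer share = 0.5

Pre-subsidy: 889/3 - (1/3)Q = 21 + (1/3)Q gives Q* = 413 and P* = 476/3.
With the subsidy, sellers receive Ps = Pb + 4 for each unit, where Pb is the price buyers pay.
On the curves, Pb = 889/3 - (1/3)Q and Ps = 21 + (1/3)Q; the wedge Ps − Pb = 4 gives 21 + (1/3)Q − (889/3 - (1/3)Q) = 4, so Q' = 419.
Then Pb = 889/3 − (1/3)·419 = 470/3 and Ps = 21 + (1/3)·419 = 482/3.
Buyers' price falls by P* − Pb = 476/3 − 470/3 = 2; sellers' price rises by Ps − P* = 482/3 − 476/3 = 2.
So consumers capture 2/4 = 0.5 of each unit of subsidy.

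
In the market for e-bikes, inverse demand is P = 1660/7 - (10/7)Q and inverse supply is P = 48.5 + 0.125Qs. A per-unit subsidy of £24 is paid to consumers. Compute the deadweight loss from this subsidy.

Deadweight loss = 5376/29

Pre-subsidy: 1660/7 - (10/7)Q = 48.5 + 0.125Q gives Q* = 10564/87 and P* = 5540/87.
With the rebate, buyers effectively pay Pb = Ps − 24, where Ps is the price sellers receive.
On the curves, Pb = 1660/7 - (10/7)Q and Ps = 48.5 + 0.125Q; the wedge Ps − Pb = 24 gives 48.5 + 0.125Q − (1660/7 - (10/7)Q) = 24, so Q' = 11908/87.
Then Pb = 1660/7 − (10/7)·(11908/87) = 3620/87 and Ps = 48.5 + 0.125·(11908/87) = 5708/87.
The subsidy expands output by 11908/87 − 10564/87 = 448/29 past the efficient level; on those units the gap between marginal cost and willingness to pay runs from 0 up to 24.
DWL = ½ × 24 × 448/29 = 5376/29.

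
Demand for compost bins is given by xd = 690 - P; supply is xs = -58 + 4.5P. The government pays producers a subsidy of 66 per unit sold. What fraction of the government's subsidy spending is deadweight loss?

Pre-subsidy: 690 - P = -58 + 4.5P gives P* = 136, x* = 554.
With the subsidy, sellers receive Ps = Pb + 66 for each unit, where Pb is the price buyers pay.
Supply in terms of Pb becomes xs = -58 + 4.5(Pb + 66) = 239 + 4.5Pb. Setting this equal to demand: 690 - Pb = 239 + 4.5Pb, so Pb = 82.
Sellers receive Ps = 82 + 66 = 148; x' = 690 − 1·82 = 608.
ΔCS = ½(554 + 608)(136 − 82) = 31374; ΔPS = ½(554 + 608)(148 − 136) = 6972.
Government spending = 66 × 608 = 40128.
DWL = ½ × 66 × (608 − 554) = 1782; fraction = 1782 / 40128 = 27/608.

DWL / government spending = 27/608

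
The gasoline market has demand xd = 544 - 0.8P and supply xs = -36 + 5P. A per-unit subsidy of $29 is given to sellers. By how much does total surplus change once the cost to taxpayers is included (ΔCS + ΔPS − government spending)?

Pre-subsidy: 544 - 0.8P = -36 + 5P gives P* = 100, x* = 464.
With the subsidy, sellers receive Ps = Pb + 29 for each unit, where Pb is the price buyers pay.
Supply in terms of Pb becomes xs = -36 + 5(Pb + 29) = 109 + 5Pb. Setting this equal to demand: 544 - 0.8Pb = 109 + 5Pb, so Pb = 75.
Sellers receive Ps = 75 + 29 = 104; x' = 544 − 0.8·75 = 484.
ΔCS = ½(464 + 484)(100 − 75) = 11850; ΔPS = ½(464 + 484)(104 − 100) = 1896.
Government spending = 29 × 484 = 14036.
Net change = 11850 + 1896 − 14036 = -290. The loss equals the DWL triangle ½·29·20.

Net change in total surplus = -$290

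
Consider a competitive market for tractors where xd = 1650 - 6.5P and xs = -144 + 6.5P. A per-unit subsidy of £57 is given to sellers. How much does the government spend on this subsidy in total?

Government cost = £53480.25

Pre-subsidy: 1650 - 6.5P = -144 + 6.5P gives P* = 138, x* = 753.
With the subsidy, sellers receive Ps = Pb + 57 for each unit, where Pb is the price buyers pay.
Supply in terms of Pb becomes xs = -144 + 6.5(Pb + 57) = 226.5 + 6.5Pb. Setting this equal to demand: 1650 - 6.5Pb = 226.5 + 6.5Pb, so Pb = 109.5.
Sellers receive Ps = 109.5 + 57 = 166.5; x' = 1650 − 6.5·109.5 = 938.25.
Government outlay = subsidy × quantity = 57 × 938.25 = 53480.25.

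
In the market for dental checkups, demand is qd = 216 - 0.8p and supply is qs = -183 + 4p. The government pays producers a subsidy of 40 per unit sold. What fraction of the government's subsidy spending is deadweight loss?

Pre-subsidy: 216 - 0.8p = -183 + 4p gives p* = 83.125, q* = 149.5.
With the subsidy, sellers receive ps = pb + 40 for each unit, where pb is the price buyers pay.
Supply in terms of pb becomes qs = -183 + 4(pb + 40) = -23 + 4pb. Setting this equal to demand: 216 - 0.8pb = -23 + 4pb, so pb = 1195/24.
Sellers receive ps = 1195/24 + 40 = 2155/24; q' = 216 − 0.8·(1195/24) = 1057/6.
ΔCS = ½(149.5 + 1057/6)(83.125 − 1195/24) = 48850/9; ΔPS = ½(149.5 + 1057/6)(2155/24 − 83.125) = 9770/9.
Government spending = 40 × 1057/6 = 21140/3.
DWL = ½ × 40 × (1057/6 − 149.5) = 1600/3; fraction = (1600/3) / (21140/3) = 80/1057.

DWL / government spending = 80/1057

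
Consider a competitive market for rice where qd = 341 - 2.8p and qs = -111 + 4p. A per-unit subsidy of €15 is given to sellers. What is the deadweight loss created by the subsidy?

Pre-subsidy: 341 - 2.8p = -111 + 4p gives p* = 1130/17, q* = 2633/17.
With the subsidy, sellers receive ps = pb + 15 for each unit, where pb is the price buyers pay.
Supply in terms of pb becomes qs = -111 + 4(pb + 15) = -51 + 4pb. Setting this equal to demand: 341 - 2.8pb = -51 + 4pb, so pb = 980/17.
Sellers receive ps = 980/17 + 15 = 1235/17; q' = 341 − 2.8·(980/17) = 3053/17.
The subsidy expands output by 3053/17 − 2633/17 = 420/17 past the efficient level; on those units the gap between marginal cost and willingness to pay runs from 0 up to 15.
DWL = ½ × 15 × 420/17 = 3150/17.

Deadweight loss = 3150/17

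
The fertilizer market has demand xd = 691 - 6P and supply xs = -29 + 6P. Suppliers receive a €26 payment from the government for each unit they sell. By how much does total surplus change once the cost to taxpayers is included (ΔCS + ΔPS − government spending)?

Pre-subsidy: 691 - 6P = -29 + 6P gives P* = 60, x* = 331.
With the subsidy, sellers receive Ps = Pb + 26 for each unit, where Pb is the price buyers pay.
Supply in terms of Pb becomes xs = -29 + 6(Pb + 26) = 127 + 6Pb. Setting this equal to demand: 691 - 6Pb = 127 + 6Pb, so Pb = 47.
Sellers receive Ps = 47 + 26 = 73; x' = 691 − 6·47 = 409.
ΔCS = ½(331 + 409)(60 − 47) = 4810; ΔPS = ½(331 + 409)(73 − 60) = 4810.
Government spending = 26 × 409 = 10634.
Net change = 4810 + 4810 − 10634 = -1014. The loss equals the DWL triangle ½·26·78.

Net change in total surplus = -€1014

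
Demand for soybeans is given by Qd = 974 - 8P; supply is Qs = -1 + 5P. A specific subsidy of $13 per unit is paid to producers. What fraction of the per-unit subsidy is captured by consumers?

Pre-subsidy: 974 - 8P = -1 + 5P gives P* = 75, Q* = 374.
With the subsidy, sellers receive Ps = Pb + 13 for each unit, where Pb is the price buyers pay.
Supply in terms of Pb becomes Qs = -1 + 5(Pb + 13) = 64 + 5Pb. Setting this equal to demand: 974 - 8Pb = 64 + 5Pb, so Pb = 70.
Sellers receive Ps = 70 + 13 = 83; Q' = 974 − 8·70 = 414.
Buyers' price falls by P* − Pb = 75 − 70 = 5; sellers' price rises by Ps − P* = 83 − 75 = 8.
So consumers capture 5/13 = 5/13 of each unit of subsidy.

Consumer share = 5/13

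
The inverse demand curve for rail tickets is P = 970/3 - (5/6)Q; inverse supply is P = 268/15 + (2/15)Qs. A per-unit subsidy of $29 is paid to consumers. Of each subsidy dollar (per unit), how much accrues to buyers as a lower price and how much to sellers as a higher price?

Pre-subsidy: 970/3 - (5/6)Q = 268/15 + (2/15)Q gives Q* = 316 and P* = 60.
With the rebate, buyers effectively pay Pb = Ps − 29, where Ps is the price sellers receive.
On the curves, Pb = 970/3 - (5/6)Q and Ps = 268/15 + (2/15)Q; the wedge Ps − Pb = 29 gives 268/15 + (2/15)Q − (970/3 - (5/6)Q) = 29, so Q' = 346.
Then Pb = 970/3 − (5/6)·346 = 35 and Ps = 268/15 + (2/15)·346 = 64.
Buyers' price falls by P* − Pb = 60 − 35 = 25; sellers' price rises by Ps − P* = 64 − 60 = 4.

Buyers gain $25 per unit; sellers gain $4 per unit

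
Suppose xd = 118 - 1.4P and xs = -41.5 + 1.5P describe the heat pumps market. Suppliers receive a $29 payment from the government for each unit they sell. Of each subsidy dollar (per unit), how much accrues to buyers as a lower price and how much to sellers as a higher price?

Pre-subsidy: 118 - 1.4P = -41.5 + 1.5P gives P* = 55, x* = 41.
With the subsidy, sellers receive Ps = Pb + 29 for each unit, where Pb is the price buyers pay.
Supply in terms of Pb becomes xs = -41.5 + 1.5(Pb + 29) = 2 + 1.5Pb. Setting this equal to demand: 118 - 1.4Pb = 2 + 1.5Pb, so Pb = 40.
Sellers receive Ps = 40 + 29 = 69; x' = 118 − 1.4·40 = 62.
Buyers' price falls by P* − Pb = 55 − 40 = 15; sellers' price rises by Ps − P* = 69 − 55 = 14.

Buyers gain $15 per unit; sellers gain $14 per unit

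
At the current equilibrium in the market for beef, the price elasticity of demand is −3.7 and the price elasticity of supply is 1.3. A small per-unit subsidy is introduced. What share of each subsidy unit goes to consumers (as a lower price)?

For a small subsidy around the equilibrium, the benefit split depends on the relative slopes, which at a point are proportional to the elasticities.
Buyer share = εs/(εs + |εd|) = 1.3/(1.3 + 3.7) = 0.26; seller share = |εd|/(εs + |εd|) = 0.74.

Consumer share = 0.26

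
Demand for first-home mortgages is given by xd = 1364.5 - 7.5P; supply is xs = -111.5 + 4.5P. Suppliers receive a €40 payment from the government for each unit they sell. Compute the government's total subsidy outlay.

Government cost = €22180

Pre-subsidy: 1364.5 - 7.5P = -111.5 + 4.5P gives P* = 123, x* = 442.
With the subsidy, sellers receive Ps = Pb + 40 for each unit, where Pb is the price buyers pay.
Supply in terms of Pb becomes xs = -111.5 + 4.5(Pb + 40) = 68.5 + 4.5Pb. Setting this equal to demand: 1364.5 - 7.5Pb = 68.5 + 4.5Pb, so Pb = 108.
Sellers receive Ps = 108 + 40 = 148; x' = 1364.5 − 7.5·108 = 554.5.
Government outlay = subsidy × quantity = 40 × 554.5 = 22180.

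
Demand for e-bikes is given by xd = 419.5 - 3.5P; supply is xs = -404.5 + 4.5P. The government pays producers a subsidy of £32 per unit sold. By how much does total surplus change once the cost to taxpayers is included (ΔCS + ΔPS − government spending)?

Net change in total surplus = -£1008

Pre-subsidy: 419.5 - 3.5P = -404.5 + 4.5P gives P* = 103, x* = 59.
With the subsidy, sellers receive Ps = Pb + 32 for each unit, where Pb is the price buyers pay.
Supply in terms of Pb becomes xs = -404.5 + 4.5(Pb + 32) = -260.5 + 4.5Pb. Setting this equal to demand: 419.5 - 3.5Pb = -260.5 + 4.5Pb, so Pb = 85.
Sellers receive Ps = 85 + 32 = 117; x' = 419.5 − 3.5·85 = 122.
ΔCS = ½(59 + 122)(103 − 85) = 1629; ΔPS = ½(59 + 122)(117 − 103) = 1267.
Government spending = 32 × 122 = 3904.
Net change = 1629 + 1267 − 3904 = -1008. The loss equals the DWL triangle ½·32·63.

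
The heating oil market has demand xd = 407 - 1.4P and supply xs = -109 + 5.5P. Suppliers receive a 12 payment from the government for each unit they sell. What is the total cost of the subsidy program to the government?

Government cost = 87132/23

Pre-subsidy: 407 - 1.4P = -109 + 5.5P gives P* = 1720/23, x* = 6953/23.
With the subsidy, sellers receive Ps = Pb + 12 for each unit, where Pb is the price buyers pay.
Supply in terms of Pb becomes xs = -109 + 5.5(Pb + 12) = -43 + 5.5Pb. Setting this equal to demand: 407 - 1.4Pb = -43 + 5.5Pb, so Pb = 1500/23.
Sellers receive Ps = 1500/23 + 12 = 1776/23; x' = 407 − 1.4·(1500/23) = 7261/23.
Government outlay = subsidy × quantity = 12 × 7261/23 = 87132/23.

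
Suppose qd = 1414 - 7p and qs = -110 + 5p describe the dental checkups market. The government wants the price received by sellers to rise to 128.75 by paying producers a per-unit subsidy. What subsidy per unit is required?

At a seller price of 128.75, quantity supplied is -110 + 5·128.75 = 533.75.
Buyers absorb 533.75 only when they pay pb with 1414 − 7·pb = 533.75, i.e. pb = 125.75.
s = ps − pb = 128.75 − 125.75 = 3.

Required subsidy s = 3 per unit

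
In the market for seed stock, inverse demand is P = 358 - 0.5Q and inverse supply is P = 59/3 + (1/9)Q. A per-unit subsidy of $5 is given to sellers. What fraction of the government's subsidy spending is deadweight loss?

DWL / government spending = 3/412

Pre-subsidy: 358 - 0.5Q = 59/3 + (1/9)Q gives Q* = 6090/11 and P* = 893/11.
With the subsidy, sellers receive Ps = Pb + 5 for each unit, where Pb is the price buyers pay.
On the curves, Pb = 358 - 0.5Q and Ps = 59/3 + (1/9)Q; the wedge Ps − Pb = 5 gives 59/3 + (1/9)Q − (358 - 0.5Q) = 5, so Q' = 6180/11.
Then Pb = 358 − 0.5·(6180/11) = 848/11 and Ps = 59/3 + (1/9)·(6180/11) = 903/11.
ΔCS = ½(6090/11 + 6180/11)(893/11 − 848/11) = 276075/121; ΔPS = ½(6090/11 + 6180/11)(903/11 − 893/11) = 61350/121.
Government spending = 5 × 6180/11 = 30900/11.
DWL = ½ × 5 × (6180/11 − 6090/11) = 225/11; fraction = (225/11) / (30900/11) = 3/412.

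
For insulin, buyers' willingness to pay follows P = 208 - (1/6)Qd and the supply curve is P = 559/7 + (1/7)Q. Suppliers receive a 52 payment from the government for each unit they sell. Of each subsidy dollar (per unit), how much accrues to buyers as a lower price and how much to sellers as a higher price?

Pre-subsidy: 208 - (1/6)Q = 559/7 + (1/7)Q gives Q* = 414 and P* = 139.
With the subsidy, sellers receive Ps = Pb + 52 for each unit, where Pb is the price buyers pay.
On the curves, Pb = 208 - (1/6)Q and Ps = 559/7 + (1/7)Q; the wedge Ps − Pb = 52 gives 559/7 + (1/7)Q − (208 - (1/6)Q) = 52, so Q' = 582.
Then Pb = 208 − (1/6)·582 = 111 and Ps = 559/7 + (1/7)·582 = 163.
Buyers' price falls by P* − Pb = 139 − 111 = 28; sellers' price rises by Ps − P* = 163 − 139 = 24.

Buyers gain 28 per unit; sellers gain 24 per unit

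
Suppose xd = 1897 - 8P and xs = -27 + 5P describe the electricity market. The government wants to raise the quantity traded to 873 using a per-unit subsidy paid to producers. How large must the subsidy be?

At x = 873, invert demand for the buyer price: Pb = (1897 − 873)/8 = 128; invert supply for the seller price: Ps = (873 − (-27))/5 = 180.
The subsidy must fill the gap: s = Ps − Pb = 180 − 128 = 52.

Required subsidy s = 52 per unit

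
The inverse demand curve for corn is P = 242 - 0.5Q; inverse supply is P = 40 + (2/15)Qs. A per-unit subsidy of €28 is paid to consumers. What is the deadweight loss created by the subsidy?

Pre-subsidy: 242 - 0.5Q = 40 + (2/15)Q gives Q* = 6060/19 and P* = 1568/19.
With the rebate, buyers effectively pay Pb = Ps − 28, where Ps is the price sellers receive.
On the curves, Pb = 242 - 0.5Q and Ps = 40 + (2/15)Q; the wedge Ps − Pb = 28 gives 40 + (2/15)Q − (242 - 0.5Q) = 28, so Q' = 6900/19.
Then Pb = 242 − 0.5·(6900/19) = 1148/19 and Ps = 40 + (2/15)·(6900/19) = 1680/19.
The subsidy expands output by 6900/19 − 6060/19 = 840/19 past the efficient level; on those units the gap between marginal cost and willingness to pay runs from 0 up to 28.
DWL = ½ × 28 × 840/19 = 11760/19.

Deadweight loss = 11760/19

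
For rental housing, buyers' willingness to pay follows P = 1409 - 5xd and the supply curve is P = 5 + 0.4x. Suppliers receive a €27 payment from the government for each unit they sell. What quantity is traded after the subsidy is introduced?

x' = 265

Pre-subsidy: 1409 - 5x = 5 + 0.4x gives x* = 260 and P* = 109.
With the subsidy, sellers receive Ps = Pb + 27 for each unit, where Pb is the price buyers pay.
On the curves, Pb = 1409 - 5x and Ps = 5 + 0.4x; the wedge Ps − Pb = 27 gives 5 + 0.4x − (1409 - 5x) = 27, so x' = 265.
Then Pb = 1409 − 5·265 = 84 and Ps = 5 + 0.4·265 = 111.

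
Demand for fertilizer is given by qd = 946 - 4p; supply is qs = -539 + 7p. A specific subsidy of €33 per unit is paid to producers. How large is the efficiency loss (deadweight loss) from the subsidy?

Deadweight loss = €1386

Pre-subsidy: 946 - 4p = -539 + 7p gives p* = 135, q* = 406.
With the subsidy, sellers receive ps = pb + 33 for each unit, where pb is the price buyers pay.
Supply in terms of pb becomes qs = -539 + 7(pb + 33) = -308 + 7pb. Setting this equal to demand: 946 - 4pb = -308 + 7pb, so pb = 114.
Sellers receive ps = 114 + 33 = 147; q' = 946 − 4·114 = 490.
The subsidy expands output by 490 − 406 = 84 past the efficient level; on those units the gap between marginal cost and willingness to pay runs from 0 up to 33.
DWL = ½ × 33 × 84 = 1386.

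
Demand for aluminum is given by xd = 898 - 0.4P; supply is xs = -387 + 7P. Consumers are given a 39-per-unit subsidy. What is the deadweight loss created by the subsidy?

Deadweight loss = 10647/37

Pre-subsidy: 898 - 0.4P = -387 + 7P gives P* = 6425/37, x* = 30656/37.
With the rebate, buyers effectively pay Pb = Ps − 39, where Ps is the price sellers receive.
Demand in terms of Ps becomes xd = 898 − 0.4(Ps − 39) = 913.6 - 0.4Ps. Setting this equal to supply: 913.6 - 0.4Ps = -387 + 7Ps, so Ps = 6503/37.
Buyers pay Pb = 6503/37 − 39 = 5060/37; x' = -387 + 7·(6503/37) = 31202/37.
The subsidy expands output by 31202/37 − 30656/37 = 546/37 past the efficient level; on those units the gap between marginal cost and willingness to pay runs from 0 up to 39.
DWL = ½ × 39 × 546/37 = 10647/37.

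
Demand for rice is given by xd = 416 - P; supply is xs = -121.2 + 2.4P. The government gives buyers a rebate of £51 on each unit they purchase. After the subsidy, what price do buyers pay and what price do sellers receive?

Pre-subsidy: 416 - P = -121.2 + 2.4P gives P* = 158, x* = 258.
With the rebate, buyers effectively pay Pb = Ps − 51, where Ps is the price sellers receive.
Demand in terms of Ps becomes xd = 416 − 1(Ps − 51) = 467 - Ps. Setting this equal to supply: 467 - Ps = -121.2 + 2.4Ps, so Ps = 173.
Buyers pay Pb = 173 − 51 = 122; x' = -121.2 + 2.4·173 = 294.

Buyers pay £122; sellers receive £173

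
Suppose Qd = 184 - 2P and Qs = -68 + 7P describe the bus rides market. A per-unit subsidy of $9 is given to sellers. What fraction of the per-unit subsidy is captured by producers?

Producer share = 2/9

Pre-subsidy: 184 - 2P = -68 + 7P gives P* = 28, Q* = 128.
With the subsidy, sellers receive Ps = Pb + 9 for each unit, where Pb is the price buyers pay.
Supply in terms of Pb becomes Qs = -68 + 7(Pb + 9) = -5 + 7Pb. Setting this equal to demand: 184 - 2Pb = -5 + 7Pb, so Pb = 21.
Sellers receive Ps = 21 + 9 = 30; Q' = 184 − 2·21 = 142.
Buyers' price falls by P* − Pb = 28 − 21 = 7; sellers' price rises by Ps − P* = 30 − 28 = 2.
So producers capture 2/9 = 2/9 of each unit of subsidy.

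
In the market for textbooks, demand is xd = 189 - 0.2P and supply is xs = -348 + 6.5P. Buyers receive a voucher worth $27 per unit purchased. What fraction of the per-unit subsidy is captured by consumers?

Pre-subsidy: 189 - 0.2P = -348 + 6.5P gives P* = 5370/67, x* = 11589/67.
With the rebate, buyers effectively pay Pb = Ps − 27, where Ps is the price sellers receive.
Demand in terms of Ps becomes xd = 189 − 0.2(Ps − 27) = 194.4 - 0.2Ps. Setting this equal to supply: 194.4 - 0.2Ps = -348 + 6.5Ps, so Ps = 5424/67.
Buyers pay Pb = 5424/67 − 27 = 3615/67; x' = -348 + 6.5·(5424/67) = 11940/67.
Buyers' price falls by P* − Pb = 5370/67 − 3615/67 = 1755/67; sellers' price rises by Ps − P* = 5424/67 − 5370/67 = 54/67.
So consumers capture (1755/67)/27 = 65/67 of each unit of subsidy.

Consumer share = 65/67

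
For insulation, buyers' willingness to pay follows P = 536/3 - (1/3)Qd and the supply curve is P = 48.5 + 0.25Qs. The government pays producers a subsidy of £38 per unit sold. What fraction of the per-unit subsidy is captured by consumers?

Consumer share = 4/7

Pre-subsidy: 536/3 - (1/3)Q = 48.5 + 0.25Q gives Q* = 1562/7 and P* = 730/7.
With the subsidy, sellers receive Ps = Pb + 38 for each unit, where Pb is the price buyers pay.
On the curves, Pb = 536/3 - (1/3)Q and Ps = 48.5 + 0.25Q; the wedge Ps − Pb = 38 gives 48.5 + 0.25Q − (536/3 - (1/3)Q) = 38, so Q' = 2018/7.
Then Pb = 536/3 − (1/3)·(2018/7) = 578/7 and Ps = 48.5 + 0.25·(2018/7) = 844/7.
Buyers' price falls by P* − Pb = 730/7 − 578/7 = 152/7; sellers' price rises by Ps − P* = 844/7 − 730/7 = 114/7.
So consumers capture (152/7)/38 = 4/7 of each unit of subsidy.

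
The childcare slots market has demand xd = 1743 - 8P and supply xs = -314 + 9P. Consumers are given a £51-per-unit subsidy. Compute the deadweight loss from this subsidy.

Pre-subsidy: 1743 - 8P = -314 + 9P gives P* = 121, x* = 775.
With the rebate, buyers effectively pay Pb = Ps − 51, where Ps is the price sellers receive.
Demand in terms of Ps becomes xd = 1743 − 8(Ps − 51) = 2151 - 8Ps. Setting this equal to supply: 2151 - 8Ps = -314 + 9Ps, so Ps = 145.
Buyers pay Pb = 145 − 51 = 94; x' = -314 + 9·145 = 991.
The subsidy expands output by 991 − 775 = 216 past the efficient level; on those units the gap between marginal cost and willingness to pay runs from 0 up to 51.
DWL = ½ × 51 × 216 = 5508.

Deadweight loss = £5508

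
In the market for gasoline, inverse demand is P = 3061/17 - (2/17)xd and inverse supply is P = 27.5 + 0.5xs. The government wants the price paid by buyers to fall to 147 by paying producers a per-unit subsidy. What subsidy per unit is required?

At a buyer price of 147, quantity demanded is 1530.5 − 8.5·147 = 281.
Sellers supply 281 only when they receive Ps = 27.5 + 0.5·281 = 168.
s = Ps − Pb = 168 − 147 = 21.

Required subsidy s = 21 per unit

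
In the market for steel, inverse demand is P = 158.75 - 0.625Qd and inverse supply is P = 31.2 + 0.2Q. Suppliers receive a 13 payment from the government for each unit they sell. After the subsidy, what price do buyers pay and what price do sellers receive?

Buyers pay 575/11; sellers receive 718/11

Pre-subsidy: 158.75 - 0.625Q = 31.2 + 0.2Q gives Q* = 5102/33 and P* = 2050/33.
With the subsidy, sellers receive Ps = Pb + 13 for each unit, where Pb is the price buyers pay.
On the curves, Pb = 158.75 - 0.625Q and Ps = 31.2 + 0.2Q; the wedge Ps − Pb = 13 gives 31.2 + 0.2Q − (158.75 - 0.625Q) = 13, so Q' = 1874/11.
Then Pb = 158.75 − 0.625·(1874/11) = 575/11 and Ps = 31.2 + 0.2·(1874/11) = 718/11.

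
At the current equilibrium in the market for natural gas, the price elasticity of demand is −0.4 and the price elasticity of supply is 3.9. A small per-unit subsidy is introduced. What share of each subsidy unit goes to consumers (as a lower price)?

For a small subsidy around the equilibrium, the benefit split depends on the relative slopes, which at a point are proportional to the elasticities.
Buyer share = εs/(εs + |εd|) = 3.9/(3.9 + 0.4) = 39/43; seller share = |εd|/(εs + |εd|) = 4/43.

Consumer share = 39/43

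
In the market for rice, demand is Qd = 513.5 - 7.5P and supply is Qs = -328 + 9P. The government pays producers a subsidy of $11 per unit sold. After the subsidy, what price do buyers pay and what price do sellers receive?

Pre-subsidy: 513.5 - 7.5P = -328 + 9P gives P* = 51, Q* = 131.
With the subsidy, sellers receive Ps = Pb + 11 for each unit, where Pb is the price buyers pay.
Supply in terms of Pb becomes Qs = -328 + 9(Pb + 11) = -229 + 9Pb. Setting this equal to demand: 513.5 - 7.5Pb = -229 + 9Pb, so Pb = 45.
Sellers receive Ps = 45 + 11 = 56; Q' = 513.5 − 7.5·45 = 176.

Buyers pay $45; sellers receive $56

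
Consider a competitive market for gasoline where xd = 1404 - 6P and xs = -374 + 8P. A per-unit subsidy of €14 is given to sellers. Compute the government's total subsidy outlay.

Government cost = €9660

Pre-subsidy: 1404 - 6P = -374 + 8P gives P* = 127, x* = 642.
With the subsidy, sellers receive Ps = Pb + 14 for each unit, where Pb is the price buyers pay.
Supply in terms of Pb becomes xs = -374 + 8(Pb + 14) = -262 + 8Pb. Setting this equal to demand: 1404 - 6Pb = -262 + 8Pb, so Pb = 119.
Sellers receive Ps = 119 + 14 = 133; x' = 1404 − 6·119 = 690.
Government outlay = subsidy × quantity = 14 × 690 = 9660.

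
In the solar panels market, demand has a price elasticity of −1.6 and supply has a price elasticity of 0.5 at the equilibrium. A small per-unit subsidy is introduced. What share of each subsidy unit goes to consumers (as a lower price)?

For a small subsidy around the equilibrium, the benefit split depends on the relative slopes, which at a point are proportional to the elasticities.
Buyer share = εs/(εs + |εd|) = 0.5/(0.5 + 1.6) = 5/21; seller share = |εd|/(εs + |εd|) = 16/21.

Consumer share = 5/21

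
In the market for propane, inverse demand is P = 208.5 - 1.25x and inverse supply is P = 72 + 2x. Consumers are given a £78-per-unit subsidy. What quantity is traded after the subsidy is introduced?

Pre-subsidy: 208.5 - 1.25x = 72 + 2x gives x* = 42 and P* = 156.
With the rebate, buyers effectively pay Pb = Ps − 78, where Ps is the price sellers receive.
On the curves, Pb = 208.5 - 1.25x and Ps = 72 + 2x; the wedge Ps − Pb = 78 gives 72 + 2x − (208.5 - 1.25x) = 78, so x' = 66.
Then Pb = 208.5 − 1.25·66 = 126 and Ps = 72 + 2·66 = 204.

x' = 66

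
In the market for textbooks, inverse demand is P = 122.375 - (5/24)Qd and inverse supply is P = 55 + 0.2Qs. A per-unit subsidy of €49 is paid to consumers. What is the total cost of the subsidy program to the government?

Government cost = €13965

Pre-subsidy: 122.375 - (5/24)Q = 55 + 0.2Q gives Q* = 165 and P* = 88.
With the rebate, buyers effectively pay Pb = Ps − 49, where Ps is the price sellers receive.
On the curves, Pb = 122.375 - (5/24)Q and Ps = 55 + 0.2Q; the wedge Ps − Pb = 49 gives 55 + 0.2Q − (122.375 - (5/24)Q) = 49, so Q' = 285.
Then Pb = 122.375 − (5/24)·285 = 63 and Ps = 55 + 0.2·285 = 112.
Government outlay = subsidy × quantity = 49 × 285 = 13965.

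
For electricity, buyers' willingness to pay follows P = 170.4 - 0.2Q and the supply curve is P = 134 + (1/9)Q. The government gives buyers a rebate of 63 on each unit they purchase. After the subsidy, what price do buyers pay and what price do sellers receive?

Pre-subsidy: 170.4 - 0.2Q = 134 + (1/9)Q gives Q* = 117 and P* = 147.
With the rebate, buyers effectively pay Pb = Ps − 63, where Ps is the price sellers receive.
On the curves, Pb = 170.4 - 0.2Q and Ps = 134 + (1/9)Q; the wedge Ps − Pb = 63 gives 134 + (1/9)Q − (170.4 - 0.2Q) = 63, so Q' = 319.5.
Then Pb = 170.4 − 0.2·319.5 = 106.5 and Ps = 134 + (1/9)·319.5 = 169.5.

Buyers pay 106.5; sellers receive 169.5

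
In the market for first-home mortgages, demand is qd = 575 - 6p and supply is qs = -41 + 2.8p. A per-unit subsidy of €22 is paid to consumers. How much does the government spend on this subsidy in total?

Government cost = €4334

Pre-subsidy: 575 - 6p = -41 + 2.8p gives p* = 70, q* = 155.
With the rebate, buyers effectively pay pb = ps − 22, where ps is the price sellers receive.
Demand in terms of ps becomes qd = 575 − 6(ps − 22) = 707 - 6ps. Setting this equal to supply: 707 - 6ps = -41 + 2.8ps, so ps = 85.
Buyers pay pb = 85 − 22 = 63; q' = -41 + 2.8·85 = 197.
Government outlay = subsidy × quantity = 22 × 197 = 4334.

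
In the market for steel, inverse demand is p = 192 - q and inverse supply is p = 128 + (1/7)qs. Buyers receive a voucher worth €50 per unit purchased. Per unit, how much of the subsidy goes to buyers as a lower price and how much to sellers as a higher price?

Buyers gain €43.75 per unit; sellers gain €6.25 per unit

Pre-subsidy: 192 - q = 128 + (1/7)q gives q* = 56 and p* = 136.
With the rebate, buyers effectively pay pb = ps − 50, where ps is the price sellers receive.
On the curves, pb = 192 - q and ps = 128 + (1/7)q; the wedge ps − pb = 50 gives 128 + (1/7)q − (192 - q) = 50, so q' = 99.75.
Then pb = 192 − 1·99.75 = 92.25 and ps = 128 + (1/7)·99.75 = 142.25.
Buyers' price falls by p* − pb = 136 − 92.25 = 43.75; sellers' price rises by ps − p* = 142.25 − 136 = 6.25.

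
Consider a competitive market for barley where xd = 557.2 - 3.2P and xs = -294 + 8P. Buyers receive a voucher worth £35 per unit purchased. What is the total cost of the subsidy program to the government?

Government cost = £13790

Pre-subsidy: 557.2 - 3.2P = -294 + 8P gives P* = 76, x* = 314.
With the rebate, buyers effectively pay Pb = Ps − 35, where Ps is the price sellers receive.
Demand in terms of Ps becomes xd = 557.2 − 3.2(Ps − 35) = 669.2 - 3.2Ps. Setting this equal to supply: 669.2 - 3.2Ps = -294 + 8Ps, so Ps = 86.
Buyers pay Pb = 86 − 35 = 51; x' = -294 + 8·86 = 394.
Government outlay = subsidy × quantity = 35 × 394 = 13790.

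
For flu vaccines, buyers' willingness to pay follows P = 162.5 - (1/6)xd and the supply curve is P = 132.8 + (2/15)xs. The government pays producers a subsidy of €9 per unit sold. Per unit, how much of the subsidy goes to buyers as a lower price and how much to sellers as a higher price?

Pre-subsidy: 162.5 - (1/6)x = 132.8 + (2/15)x gives x* = 99 and P* = 146.
With the subsidy, sellers receive Ps = Pb + 9 for each unit, where Pb is the price buyers pay.
On the curves, Pb = 162.5 - (1/6)x and Ps = 132.8 + (2/15)x; the wedge Ps − Pb = 9 gives 132.8 + (2/15)x − (162.5 - (1/6)x) = 9, so x' = 129.
Then Pb = 162.5 − (1/6)·129 = 141 and Ps = 132.8 + (2/15)·129 = 150.
Buyers' price falls by P* − Pb = 146 − 141 = 5; sellers' price rises by Ps − P* = 150 − 146 = 4.

Buyers gain €5 per unit; sellers gain €4 per unit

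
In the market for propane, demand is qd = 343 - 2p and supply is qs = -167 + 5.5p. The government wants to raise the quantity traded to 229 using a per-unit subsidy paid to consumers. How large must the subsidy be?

Required subsidy s = 15 per unit

At q = 229, invert demand for the buyer price: pb = (343 − 229)/2 = 57; invert supply for the seller price: ps = (229 − (-167))/5.5 = 72.
The subsidy must fill the gap: s = ps − pb = 72 − 57 = 15.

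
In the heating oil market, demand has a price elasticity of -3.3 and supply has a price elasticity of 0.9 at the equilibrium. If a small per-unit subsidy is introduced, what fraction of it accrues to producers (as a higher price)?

For a small subsidy around the equilibrium, the benefit split depends on the relative slopes, which at a point are proportional to the elasticities.
Buyer share = εs/(εs + |εd|) = 0.9/(0.9 + 3.3) = 3/14; seller share = |εd|/(εs + |εd|) = 11/14.
So producers capture 11/14 of the subsidy.

Producer share = 11/14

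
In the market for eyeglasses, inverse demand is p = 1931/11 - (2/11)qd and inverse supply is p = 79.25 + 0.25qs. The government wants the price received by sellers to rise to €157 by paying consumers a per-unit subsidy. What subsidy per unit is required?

At a seller price of 157, quantity supplied is -317 + 4·157 = 311.
Buyers absorb 311 only when they pay pb = 1931/11 − (2/11)·311 = 119.
s = ps − pb = 157 − 119 = 38.

Required subsidy s = €38 per unit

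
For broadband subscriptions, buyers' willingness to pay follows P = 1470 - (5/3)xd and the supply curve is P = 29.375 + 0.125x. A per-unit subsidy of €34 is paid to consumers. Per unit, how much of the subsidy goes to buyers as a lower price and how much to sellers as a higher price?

Buyers gain 1360/43 per unit; sellers gain 102/43 per unit

Pre-subsidy: 1470 - (5/3)x = 29.375 + 0.125x gives x* = 34575/43 and P* = 5585/43.
With the rebate, buyers effectively pay Pb = Ps − 34, where Ps is the price sellers receive.
On the curves, Pb = 1470 - (5/3)x and Ps = 29.375 + 0.125x; the wedge Ps − Pb = 34 gives 29.375 + 0.125x − (1470 - (5/3)x) = 34, so x' = 35391/43.
Then Pb = 1470 − (5/3)·(35391/43) = 4225/43 and Ps = 29.375 + 0.125·(35391/43) = 5687/43.
Buyers' price falls by P* − Pb = 5585/43 − 4225/43 = 1360/43; sellers' price rises by Ps − P* = 5687/43 − 5585/43 = 102/43.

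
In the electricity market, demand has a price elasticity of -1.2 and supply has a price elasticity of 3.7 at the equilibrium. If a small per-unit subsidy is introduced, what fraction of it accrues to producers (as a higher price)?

For a small subsidy around the equilibrium, the benefit split depends on the relative slopes, which at a point are proportional to the elasticities.
Buyer share = εs/(εs + |εd|) = 3.7/(3.7 + 1.2) = 37/49; seller share = |εd|/(εs + |εd|) = 12/49.
So producers capture 12/49 of the subsidy.

Producer share = 12/49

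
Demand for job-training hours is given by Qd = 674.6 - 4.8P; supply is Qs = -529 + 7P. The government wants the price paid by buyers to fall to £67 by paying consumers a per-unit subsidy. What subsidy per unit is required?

At a buyer price of 67, quantity demanded is 674.6 − 4.8·67 = 353.
Sellers supply 353 only when they receive Ps with -529 + 7·Ps = 353, i.e. Ps = 126.
s = Ps − Pb = 126 − 67 = 59.

Required subsidy s = £59 per unit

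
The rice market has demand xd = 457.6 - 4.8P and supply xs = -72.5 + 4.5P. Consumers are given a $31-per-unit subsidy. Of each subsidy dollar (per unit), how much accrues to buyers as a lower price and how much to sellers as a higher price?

Buyers gain $15 per unit; sellers gain $16 per unit

Pre-subsidy: 457.6 - 4.8P = -72.5 + 4.5P gives P* = 57, x* = 184.
With the rebate, buyers effectively pay Pb = Ps − 31, where Ps is the price sellers receive.
Demand in terms of Ps becomes xd = 457.6 − 4.8(Ps − 31) = 606.4 - 4.8Ps. Setting this equal to supply: 606.4 - 4.8Ps = -72.5 + 4.5Ps, so Ps = 73.
Buyers pay Pb = 73 − 31 = 42; x' = -72.5 + 4.5·73 = 256.
Buyers' price falls by P* − Pb = 57 − 42 = 15; sellers' price rises by Ps − P* = 73 − 57 = 16.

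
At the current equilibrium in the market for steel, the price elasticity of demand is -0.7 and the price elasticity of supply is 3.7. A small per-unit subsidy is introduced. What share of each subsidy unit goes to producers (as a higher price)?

For a small subsidy around the equilibrium, the benefit split depends on the relative slopes, which at a point are proportional to the elasticities.
Buyer share = εs/(εs + |εd|) = 3.7/(3.7 + 0.7) = 37/44; seller share = |εd|/(εs + |εd|) = 7/44.
So producers capture 7/44 of the subsidy.

Producer share = 7/44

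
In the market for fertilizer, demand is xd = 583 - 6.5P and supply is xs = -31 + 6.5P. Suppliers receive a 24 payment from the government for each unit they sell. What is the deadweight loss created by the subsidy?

Deadweight loss = 936

Pre-subsidy: 583 - 6.5P = -31 + 6.5P gives P* = 614/13, x* = 276.
With the subsidy, sellers receive Ps = Pb + 24 for each unit, where Pb is the price buyers pay.
Supply in terms of Pb becomes xs = -31 + 6.5(Pb + 24) = 125 + 6.5Pb. Setting this equal to demand: 583 - 6.5Pb = 125 + 6.5Pb, so Pb = 458/13.
Sellers receive Ps = 458/13 + 24 = 770/13; x' = 583 − 6.5·(458/13) = 354.
The subsidy expands output by 354 − 276 = 78 past the efficient level; on those units the gap between marginal cost and willingness to pay runs from 0 up to 24.
DWL = ½ × 24 × 78 = 936.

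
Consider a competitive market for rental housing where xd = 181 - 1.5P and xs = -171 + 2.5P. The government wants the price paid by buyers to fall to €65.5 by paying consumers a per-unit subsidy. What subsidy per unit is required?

At a buyer price of 65.5, quantity demanded is 181 − 1.5·65.5 = 82.75.
Sellers supply 82.75 only when they receive Ps with -171 + 2.5·Ps = 82.75, i.e. Ps = 101.5.
s = Ps − Pb = 101.5 − 65.5 = 36.

Required subsidy s = €36 per unit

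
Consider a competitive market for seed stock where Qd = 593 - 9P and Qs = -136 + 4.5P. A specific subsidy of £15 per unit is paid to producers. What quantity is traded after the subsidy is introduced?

Q' = 152

Pre-subsidy: 593 - 9P = -136 + 4.5P gives P* = 54, Q* = 107.
With the subsidy, sellers receive Ps = Pb + 15 for each unit, where Pb is the price buyers pay.
Supply in terms of Pb becomes Qs = -136 + 4.5(Pb + 15) = -68.5 + 4.5Pb. Setting this equal to demand: 593 - 9Pb = -68.5 + 4.5Pb, so Pb = 49.
Sellers receive Ps = 49 + 15 = 64; Q' = 593 − 9·49 = 152.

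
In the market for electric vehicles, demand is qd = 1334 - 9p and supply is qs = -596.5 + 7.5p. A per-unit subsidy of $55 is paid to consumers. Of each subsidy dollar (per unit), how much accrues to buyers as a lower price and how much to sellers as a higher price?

Pre-subsidy: 1334 - 9p = -596.5 + 7.5p gives p* = 117, q* = 281.
With the rebate, buyers effectively pay pb = ps − 55, where ps is the price sellers receive.
Demand in terms of ps becomes qd = 1334 − 9(ps − 55) = 1829 - 9ps. Setting this equal to supply: 1829 - 9ps = -596.5 + 7.5ps, so ps = 147.
Buyers pay pb = 147 − 55 = 92; q' = -596.5 + 7.5·147 = 506.
Buyers' price falls by p* − pb = 117 − 92 = 25; sellers' price rises by ps − p* = 147 − 117 = 30.

Buyers gain $25 per unit; sellers gain $30 per unit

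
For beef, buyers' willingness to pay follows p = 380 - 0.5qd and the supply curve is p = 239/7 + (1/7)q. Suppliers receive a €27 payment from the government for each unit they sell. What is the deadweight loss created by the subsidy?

Deadweight loss = €567

Pre-subsidy: 380 - 0.5q = 239/7 + (1/7)q gives q* = 538 and p* = 111.
With the subsidy, sellers receive ps = pb + 27 for each unit, where pb is the price buyers pay.
On the curves, pb = 380 - 0.5q and ps = 239/7 + (1/7)q; the wedge ps − pb = 27 gives 239/7 + (1/7)q − (380 - 0.5q) = 27, so q' = 580.
Then pb = 380 − 0.5·580 = 90 and ps = 239/7 + (1/7)·580 = 117.
The subsidy expands output by 580 − 538 = 42 past the efficient level; on those units the gap between marginal cost and willingness to pay runs from 0 up to 27.
DWL = ½ × 27 × 42 = 567.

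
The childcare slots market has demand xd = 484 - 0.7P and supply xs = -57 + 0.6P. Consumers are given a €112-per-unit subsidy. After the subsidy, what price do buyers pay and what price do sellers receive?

Pre-subsidy: 484 - 0.7P = -57 + 0.6P gives P* = 5410/13, x* = 2505/13.
With the rebate, buyers effectively pay Pb = Ps − 112, where Ps is the price sellers receive.
Demand in terms of Ps becomes xd = 484 − 0.7(Ps − 112) = 562.4 - 0.7Ps. Setting this equal to supply: 562.4 - 0.7Ps = -57 + 0.6Ps, so Ps = 6194/13.
Buyers pay Pb = 6194/13 − 112 = 4738/13; x' = -57 + 0.6·(6194/13) = 14877/65.

Buyers pay 4738/13; sellers receive 6194/13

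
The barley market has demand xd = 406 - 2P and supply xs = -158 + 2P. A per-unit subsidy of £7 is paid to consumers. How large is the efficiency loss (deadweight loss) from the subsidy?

Pre-subsidy: 406 - 2P = -158 + 2P gives P* = 141, x* = 124.
With the rebate, buyers effectively pay Pb = Ps − 7, where Ps is the price sellers receive.
Demand in terms of Ps becomes xd = 406 − 2(Ps − 7) = 420 - 2Ps. Setting this equal to supply: 420 - 2Ps = -158 + 2Ps, so Ps = 144.5.
Buyers pay Pb = 144.5 − 7 = 137.5; x' = -158 + 2·144.5 = 131.
The subsidy expands output by 131 − 124 = 7 past the efficient level; on those units the gap between marginal cost and willingness to pay runs from 0 up to 7.
DWL = ½ × 7 × 7 = 24.5.

Deadweight loss = £24.5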